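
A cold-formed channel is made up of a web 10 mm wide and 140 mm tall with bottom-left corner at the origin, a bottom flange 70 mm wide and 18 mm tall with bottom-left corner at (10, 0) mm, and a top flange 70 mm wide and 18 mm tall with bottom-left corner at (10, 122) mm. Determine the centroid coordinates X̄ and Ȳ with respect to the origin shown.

X̄ = 30.71 mm, Ȳ = 70.00 mm

web: A = 10 × 140 = 1400.00, centroid at (5.00, 70.00).
bottom flange: A = 70 × 18 = 1260.00, centroid at (45.00, 9.00).
top flange: A = 70 × 18 = 1260.00, centroid at (45.00, 131.00).
ΣA = 3920.00 mm², ΣAX̄ = 120400.00 mm³, ΣAȲ = 274400.00 mm³.
X̄ = 120400.00/3920.00 = 30.71 mm; Ȳ = 274400.00/3920.00 = 70.00 mm.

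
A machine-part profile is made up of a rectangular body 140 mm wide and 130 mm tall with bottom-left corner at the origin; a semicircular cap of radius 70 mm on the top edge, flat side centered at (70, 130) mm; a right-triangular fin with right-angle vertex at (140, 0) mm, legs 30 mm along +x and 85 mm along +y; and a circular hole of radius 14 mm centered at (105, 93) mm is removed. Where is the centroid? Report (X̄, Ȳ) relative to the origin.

rectangular body: A = 140 × 130 = 18200.00, centroid at (70.00, 65.00).
semicircular top: A = ½π·70² = 7696.90, centroid at (70.00, 159.71).
triangular fin: A = ½·30·85 = 1275.00, centroid at (150.00, 28.33).
hole: A = −π·14² = -615.75, centroid at (105.00, 93.00).
ΣA = 26556.15 mm²
ΣAX̄ = (18200.00)(70.00) + (7696.90)(70.00) + (1275.00)(150.00) + (-615.75)(105.00) = 1939379.16 mm³
ΣAȲ = (18200.00)(65.00) + (7696.90)(159.71) + (1275.00)(28.33) + (-615.75)(93.00) = 2391123.98 mm³
X̄ = 1939379.16 / 26556.15 = 73.03 mm
Ȳ = 2391123.98 / 26556.15 = 90.04 mm

X̄ = 73.03 mm, Ȳ = 90.04 mm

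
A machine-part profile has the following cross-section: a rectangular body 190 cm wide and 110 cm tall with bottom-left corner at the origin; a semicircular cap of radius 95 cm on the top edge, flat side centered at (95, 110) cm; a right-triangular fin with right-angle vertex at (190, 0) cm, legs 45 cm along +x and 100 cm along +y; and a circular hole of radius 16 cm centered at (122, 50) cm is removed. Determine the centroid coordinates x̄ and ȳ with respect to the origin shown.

x̄ = 101.18 cm, ȳ = 90.77 cm

rectangular body: A = 190 × 110 = 20900.00, centroid at (95.00, 55.00).
semicircular top: A = ½π·95² = 14176.44, centroid at (95.00, 150.32).
triangular fin: A = ½·45·100 = 2250.00, centroid at (205.00, 33.33).
hole: A = −π·16² = -804.25, centroid at (122.00, 50.00).
ΣA = 36522.19 cm², ΣAx̄ = 3695393.28 cm³, ΣAȳ = 3315279.00 cm³.
x̄ = 3695393.28/36522.19 = 101.18 cm; ȳ = 3315279.00/36522.19 = 90.77 cm.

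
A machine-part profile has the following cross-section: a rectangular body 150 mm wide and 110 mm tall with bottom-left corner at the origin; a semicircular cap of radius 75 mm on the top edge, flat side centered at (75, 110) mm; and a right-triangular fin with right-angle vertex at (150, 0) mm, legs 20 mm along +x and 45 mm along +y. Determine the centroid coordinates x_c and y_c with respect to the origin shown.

Part | A | x̄ᵢ | ȳᵢ | A·x̄ᵢ | A·ȳᵢ
rectangular body | 16500.00 | 75.00 | 55.00 | 1237500.00 | 907500.00
semicircular top | 8835.73 | 75.00 | 141.83 | 662679.70 | 1253180.23
triangular fin | 450.00 | 156.67 | 15.00 | 70500.00 | 6750.00
Σ | 25785.73 |  |  | 1970679.70 | 2167430.23
x_c = 1970679.70 / 25785.73 = 76.43 mm
y_c = 2167430.23 / 25785.73 = 84.06 mm

x_c = 76.43 mm, y_c = 84.06 mm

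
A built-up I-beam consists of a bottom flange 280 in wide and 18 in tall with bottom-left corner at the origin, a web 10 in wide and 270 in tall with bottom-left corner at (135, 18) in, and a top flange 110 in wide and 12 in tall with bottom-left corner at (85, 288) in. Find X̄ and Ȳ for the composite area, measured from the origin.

X̄ = 140.00 in, Ȳ = 93.44 in

Part | A | x̄ᵢ | ȳᵢ | A·x̄ᵢ | A·ȳᵢ
bottom flange | 5040.00 | 140.00 | 9.00 | 705600.00 | 45360.00
web | 2700.00 | 140.00 | 153.00 | 378000.00 | 413100.00
top flange | 1320.00 | 140.00 | 294.00 | 184800.00 | 388080.00
Σ | 9060.00 |  |  | 1268400.00 | 846540.00
X̄ = 1268400.00 / 9060.00 = 140.00 in
Ȳ = 846540.00 / 9060.00 = 93.44 in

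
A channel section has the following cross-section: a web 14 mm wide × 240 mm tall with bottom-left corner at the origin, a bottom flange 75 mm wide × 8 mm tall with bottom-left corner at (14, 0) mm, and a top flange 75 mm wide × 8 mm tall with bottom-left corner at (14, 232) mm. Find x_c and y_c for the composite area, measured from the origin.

x_c = 18.71 mm, y_c = 120.00 mm

Part | A | x̄ᵢ | ȳᵢ | A·x̄ᵢ | A·ȳᵢ
web | 3360.00 | 7.00 | 120.00 | 23520.00 | 403200.00
bottom flange | 600.00 | 51.50 | 4.00 | 30900.00 | 2400.00
top flange | 600.00 | 51.50 | 236.00 | 30900.00 | 141600.00
Σ | 4560.00 |  |  | 85320.00 | 547200.00
x_c = 85320.00 / 4560.00 = 18.71 mm
y_c = 547200.00 / 4560.00 = 120.00 mm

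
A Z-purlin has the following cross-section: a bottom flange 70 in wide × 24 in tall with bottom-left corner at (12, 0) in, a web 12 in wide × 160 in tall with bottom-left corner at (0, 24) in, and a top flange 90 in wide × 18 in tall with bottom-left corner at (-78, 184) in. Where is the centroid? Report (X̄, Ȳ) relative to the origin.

Part | A | x̄ᵢ | ȳᵢ | A·x̄ᵢ | A·ȳᵢ
bottom flange | 1680.00 | 47.00 | 12.00 | 78960.00 | 20160.00
web | 1920.00 | 6.00 | 104.00 | 11520.00 | 199680.00
top flange | 1620.00 | -33.00 | 193.00 | -53460.00 | 312660.00
Σ | 5220.00 |  |  | 37020.00 | 532500.00
X̄ = 37020.00 / 5220.00 = 7.09 in
Ȳ = 532500.00 / 5220.00 = 102.01 in

X̄ = 7.09 in, Ȳ = 102.01 in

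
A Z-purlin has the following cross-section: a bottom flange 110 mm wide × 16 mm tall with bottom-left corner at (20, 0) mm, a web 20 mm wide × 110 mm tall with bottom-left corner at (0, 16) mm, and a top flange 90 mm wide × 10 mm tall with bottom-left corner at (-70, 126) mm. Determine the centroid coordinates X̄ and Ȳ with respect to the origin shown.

X̄ = 27.06 mm, Ȳ = 59.30 mm

Part | A | x̄ᵢ | ȳᵢ | A·x̄ᵢ | A·ȳᵢ
bottom flange | 1760.00 | 75.00 | 8.00 | 132000.00 | 14080.00
web | 2200.00 | 10.00 | 71.00 | 22000.00 | 156200.00
top flange | 900.00 | -25.00 | 131.00 | -22500.00 | 117900.00
Σ | 4860.00 |  |  | 131500.00 | 288180.00
X̄ = 131500.00 / 4860.00 = 27.06 mm
Ȳ = 288180.00 / 4860.00 = 59.30 mm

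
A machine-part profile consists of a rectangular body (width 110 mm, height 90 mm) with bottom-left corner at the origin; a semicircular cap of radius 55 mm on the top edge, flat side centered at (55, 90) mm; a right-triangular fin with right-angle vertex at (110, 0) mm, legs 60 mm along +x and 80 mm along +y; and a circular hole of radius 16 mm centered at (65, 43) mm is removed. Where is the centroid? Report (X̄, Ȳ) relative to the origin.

X̄ = 65.58 mm, Ȳ = 62.38 mm

rectangular body: A = 110 × 90 = 9900.00, centroid at (55.00, 45.00).
semicircular top: A = ½π·55² = 4751.66, centroid at (55.00, 113.34).
triangular fin: A = ½·60·80 = 2400.00, centroid at (130.00, 26.67).
hole: A = −π·16² = -804.25, centroid at (65.00, 43.00).
ΣA = 16247.41 mm², ΣAX̄ = 1065565.14 mm³, ΣAȲ = 1013483.31 mm³.
X̄ = 1065565.14/16247.41 = 65.58 mm; Ȳ = 1013483.31/16247.41 = 62.38 mm.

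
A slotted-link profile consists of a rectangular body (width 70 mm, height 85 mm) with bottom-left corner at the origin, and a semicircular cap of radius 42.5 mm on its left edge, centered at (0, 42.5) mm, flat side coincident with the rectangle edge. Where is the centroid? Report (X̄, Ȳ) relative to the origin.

X̄ = 17.88 mm, Ȳ = 42.50 mm

Part | A | x̄ᵢ | ȳᵢ | A·x̄ᵢ | A·ȳᵢ
rectangular body | 5950.00 | 35.00 | 42.50 | 208250.00 | 252875.00
semicircular end | 2837.25 | -18.04 | 42.50 | -51177.08 | 120583.16
Σ | 8787.25 |  |  | 157072.92 | 373458.16
X̄ = 157072.92 / 8787.25 = 17.88 mm
Ȳ = 373458.16 / 8787.25 = 42.50 mm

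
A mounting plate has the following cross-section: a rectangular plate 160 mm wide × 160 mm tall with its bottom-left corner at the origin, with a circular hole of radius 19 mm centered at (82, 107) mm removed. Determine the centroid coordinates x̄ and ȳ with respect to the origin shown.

plate: A = 160 × 160 = 25600.00, centroid at (80.00, 80.00).
hole: A = −π·19² = -1134.11, centroid at (82.00, 107.00).
ΣA = 24465.89 mm²
ΣAx̄ = (25600.00)(80.00) + (-1134.11)(82.00) = 1955002.57 mm³
ΣAȳ = (25600.00)(80.00) + (-1134.11)(107.00) = 1926649.70 mm³
x̄ = 1955002.57 / 24465.89 = 79.91 mm
ȳ = 1926649.70 / 24465.89 = 78.75 mm

x̄ = 79.91 mm, ȳ = 78.75 mm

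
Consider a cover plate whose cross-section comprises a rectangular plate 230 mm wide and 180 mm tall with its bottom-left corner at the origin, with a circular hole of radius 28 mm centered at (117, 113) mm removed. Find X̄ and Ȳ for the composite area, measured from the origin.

plate: A = 230 × 180 = 41400.00, centroid at (115.00, 90.00).
hole: A = −π·28² = -2463.01, centroid at (117.00, 113.00).
ΣA = 38936.99 mm², ΣAX̄ = 4472827.99 mm³, ΣAȲ = 3447680.02 mm³.
X̄ = 4472827.99/38936.99 = 114.87 mm; Ȳ = 3447680.02/38936.99 = 88.55 mm.

X̄ = 114.87 mm, Ȳ = 88.55 mm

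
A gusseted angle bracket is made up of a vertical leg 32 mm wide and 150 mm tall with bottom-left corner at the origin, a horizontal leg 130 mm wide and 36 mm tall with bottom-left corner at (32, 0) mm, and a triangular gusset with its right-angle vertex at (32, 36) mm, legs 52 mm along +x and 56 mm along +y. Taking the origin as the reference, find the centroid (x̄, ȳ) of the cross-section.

vertical leg: A = 32 × 150 = 4800.00, centroid at (16.00, 75.00).
horizontal leg: A = 130 × 36 = 4680.00, centroid at (97.00, 18.00).
gusset: A = ½·52·56 = 1456.00, centroid at (49.33, 54.67).
ΣA = 10936.00 mm²
ΣAx̄ = (4800.00)(16.00) + (4680.00)(97.00) + (1456.00)(49.33) = 602589.33 mm³
ΣAȳ = (4800.00)(75.00) + (4680.00)(18.00) + (1456.00)(54.67) = 523834.67 mm³
x̄ = 602589.33 / 10936.00 = 55.10 mm
ȳ = 523834.67 / 10936.00 = 47.90 mm

x̄ = 55.10 mm, ȳ = 47.90 mm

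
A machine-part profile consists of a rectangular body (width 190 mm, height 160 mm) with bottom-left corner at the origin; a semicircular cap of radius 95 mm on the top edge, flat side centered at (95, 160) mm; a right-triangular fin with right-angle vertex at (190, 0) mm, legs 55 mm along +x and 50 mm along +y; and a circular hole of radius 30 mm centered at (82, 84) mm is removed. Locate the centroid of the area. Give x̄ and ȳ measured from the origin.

x̄ = 99.47 mm, ȳ = 117.27 mm

rectangular body: A = 190 × 160 = 30400.00, centroid at (95.00, 80.00).
semicircular top: A = ½π·95² = 14176.44, centroid at (95.00, 200.32).
triangular fin: A = ½·55·50 = 1375.00, centroid at (208.33, 16.67).
hole: A = −π·30² = -2827.43, centroid at (82.00, 84.00).
ΣA = 43124.00 mm², ΣAx̄ = 4289370.30 mm³, ΣAȳ = 5057225.49 mm³.
x̄ = 4289370.30/43124.00 = 99.47 mm; ȳ = 5057225.49/43124.00 = 117.27 mm.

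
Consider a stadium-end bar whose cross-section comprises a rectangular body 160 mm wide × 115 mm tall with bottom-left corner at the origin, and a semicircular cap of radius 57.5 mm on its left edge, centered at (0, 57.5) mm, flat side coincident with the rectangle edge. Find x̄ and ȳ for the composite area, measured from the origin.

Part | A | x̄ᵢ | ȳᵢ | A·x̄ᵢ | A·ȳᵢ
rectangular body | 18400.00 | 80.00 | 57.50 | 1472000.00 | 1058000.00
semicircular end | 5193.45 | -24.40 | 57.50 | -126739.58 | 298623.11
Σ | 23593.45 |  |  | 1345260.42 | 1356623.11
x̄ = 1345260.42 / 23593.45 = 57.02 mm
ȳ = 1356623.11 / 23593.45 = 57.50 mm

x̄ = 57.02 mm, ȳ = 57.50 mm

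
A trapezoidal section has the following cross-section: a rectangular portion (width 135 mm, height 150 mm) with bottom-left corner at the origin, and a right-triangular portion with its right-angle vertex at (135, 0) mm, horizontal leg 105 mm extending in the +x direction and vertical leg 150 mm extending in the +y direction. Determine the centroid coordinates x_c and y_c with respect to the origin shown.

Part | A | x̄ᵢ | ȳᵢ | A·x̄ᵢ | A·ȳᵢ
rectangular portion | 20250.00 | 67.50 | 75.00 | 1366875.00 | 1518750.00
triangular portion | 7875.00 | 170.00 | 50.00 | 1338750.00 | 393750.00
Σ | 28125.00 |  |  | 2705625.00 | 1912500.00
x_c = 2705625.00 / 28125.00 = 96.20 mm
y_c = 1912500.00 / 28125.00 = 68.00 mm

x_c = 96.20 mm, y_c = 68.00 mm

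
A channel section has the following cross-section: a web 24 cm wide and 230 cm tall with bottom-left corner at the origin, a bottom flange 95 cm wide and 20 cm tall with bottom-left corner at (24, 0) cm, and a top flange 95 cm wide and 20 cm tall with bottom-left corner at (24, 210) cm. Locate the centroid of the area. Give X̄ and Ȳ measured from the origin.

Part | A | x̄ᵢ | ȳᵢ | A·x̄ᵢ | A·ȳᵢ
web | 5520.00 | 12.00 | 115.00 | 66240.00 | 634800.00
bottom flange | 1900.00 | 71.50 | 10.00 | 135850.00 | 19000.00
top flange | 1900.00 | 71.50 | 220.00 | 135850.00 | 418000.00
Σ | 9320.00 |  |  | 337940.00 | 1071800.00
X̄ = 337940.00 / 9320.00 = 36.26 cm
Ȳ = 1071800.00 / 9320.00 = 115.00 cm

X̄ = 36.26 cm, Ȳ = 115.00 cm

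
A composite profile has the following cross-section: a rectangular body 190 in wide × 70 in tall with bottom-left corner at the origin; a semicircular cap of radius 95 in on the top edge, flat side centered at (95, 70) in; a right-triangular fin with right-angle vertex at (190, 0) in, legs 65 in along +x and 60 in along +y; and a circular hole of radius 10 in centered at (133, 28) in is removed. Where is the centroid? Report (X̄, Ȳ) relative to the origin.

X̄ = 102.40 in, Ȳ = 70.75 in

rectangular body: A = 190 × 70 = 13300.00, centroid at (95.00, 35.00).
semicircular top: A = ½π·95² = 14176.44, centroid at (95.00, 110.32).
triangular fin: A = ½·65·60 = 1950.00, centroid at (211.67, 20.00).
hole: A = −π·10² = -314.16, centroid at (133.00, 28.00).
ΣA = 29112.28 in², ΣAX̄ = 2981228.32 in³, ΣAȲ = 2059637.45 in³.
X̄ = 2981228.32/29112.28 = 102.40 in; Ȳ = 2059637.45/29112.28 = 70.75 in.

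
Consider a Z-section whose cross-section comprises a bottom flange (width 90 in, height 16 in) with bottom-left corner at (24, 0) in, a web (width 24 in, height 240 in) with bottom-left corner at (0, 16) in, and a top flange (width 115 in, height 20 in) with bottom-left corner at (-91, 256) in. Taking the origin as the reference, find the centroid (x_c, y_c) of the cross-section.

x_c = 9.62 in, y_c = 148.07 in

bottom flange: A = 90 × 16 = 1440.00, centroid at (69.00, 8.00).
web: A = 24 × 240 = 5760.00, centroid at (12.00, 136.00).
top flange: A = 115 × 20 = 2300.00, centroid at (-33.50, 266.00).
ΣA = 9500.00 in²
ΣAx_c = (1440.00)(69.00) + (5760.00)(12.00) + (2300.00)(-33.50) = 91430.00 in³
ΣAy_c = (1440.00)(8.00) + (5760.00)(136.00) + (2300.00)(266.00) = 1406680.00 in³
x_c = 91430.00 / 9500.00 = 9.62 in
y_c = 1406680.00 / 9500.00 = 148.07 in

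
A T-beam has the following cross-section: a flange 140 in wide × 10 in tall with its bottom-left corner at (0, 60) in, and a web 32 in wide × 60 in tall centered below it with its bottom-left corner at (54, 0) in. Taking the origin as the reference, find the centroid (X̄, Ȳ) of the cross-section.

Part | A | x̄ᵢ | ȳᵢ | A·x̄ᵢ | A·ȳᵢ
web | 1920.00 | 70.00 | 30.00 | 134400.00 | 57600.00
flange | 1400.00 | 70.00 | 65.00 | 98000.00 | 91000.00
Σ | 3320.00 |  |  | 232400.00 | 148600.00
X̄ = 232400.00 / 3320.00 = 70.00 in
Ȳ = 148600.00 / 3320.00 = 44.76 in

X̄ = 70.00 in, Ȳ = 44.76 in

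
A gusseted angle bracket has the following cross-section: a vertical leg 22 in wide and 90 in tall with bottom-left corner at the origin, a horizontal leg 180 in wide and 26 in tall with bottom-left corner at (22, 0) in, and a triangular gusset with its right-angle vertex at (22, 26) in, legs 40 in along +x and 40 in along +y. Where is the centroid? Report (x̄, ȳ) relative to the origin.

vertical leg: A = 22 × 90 = 1980.00, centroid at (11.00, 45.00).
horizontal leg: A = 180 × 26 = 4680.00, centroid at (112.00, 13.00).
gusset: A = ½·40·40 = 800.00, centroid at (35.33, 39.33).
ΣA = 7460.00 in²
ΣAx̄ = (1980.00)(11.00) + (4680.00)(112.00) + (800.00)(35.33) = 574206.67 in³
ΣAȳ = (1980.00)(45.00) + (4680.00)(13.00) + (800.00)(39.33) = 181406.67 in³
x̄ = 574206.67 / 7460.00 = 76.97 in
ȳ = 181406.67 / 7460.00 = 24.32 in

x̄ = 76.97 in, ȳ = 24.32 in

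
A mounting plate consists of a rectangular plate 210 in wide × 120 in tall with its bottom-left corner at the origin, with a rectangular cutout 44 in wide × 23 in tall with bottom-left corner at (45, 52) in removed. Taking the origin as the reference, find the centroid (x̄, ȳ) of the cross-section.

x̄ = 106.59 in, ȳ = 59.85 in

plate: A = 210 × 120 = 25200.00, centroid at (105.00, 60.00).
hole: A = −(44 × 23) = -1012.00, centroid at (67.00, 63.50).
ΣA = 24188.00 in²
ΣAx̄ = (25200.00)(105.00) + (-1012.00)(67.00) = 2578196.00 in³
ΣAȳ = (25200.00)(60.00) + (-1012.00)(63.50) = 1447738.00 in³
x̄ = 2578196.00 / 24188.00 = 106.59 in
ȳ = 1447738.00 / 24188.00 = 59.85 in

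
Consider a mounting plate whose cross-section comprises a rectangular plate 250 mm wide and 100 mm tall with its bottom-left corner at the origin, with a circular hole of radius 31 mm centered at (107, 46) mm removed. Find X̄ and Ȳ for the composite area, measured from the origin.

plate: A = 250 × 100 = 25000.00, centroid at (125.00, 50.00).
hole: A = −π·31² = -3019.07, centroid at (107.00, 46.00).
ΣA = 21980.93 mm², ΣAX̄ = 2801959.45 mm³, ΣAȲ = 1111122.76 mm³.
X̄ = 2801959.45/21980.93 = 127.47 mm; Ȳ = 1111122.76/21980.93 = 50.55 mm.

X̄ = 127.47 mm, Ȳ = 50.55 mm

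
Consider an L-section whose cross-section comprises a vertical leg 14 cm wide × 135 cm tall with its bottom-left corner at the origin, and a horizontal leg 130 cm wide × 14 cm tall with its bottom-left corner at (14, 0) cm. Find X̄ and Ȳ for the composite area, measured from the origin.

vertical leg: A = 14 × 135 = 1890.00, centroid at (7.00, 67.50).
horizontal leg: A = 130 × 14 = 1820.00, centroid at (79.00, 7.00).
ΣA = 3710.00 cm²
ΣAX̄ = (1890.00)(7.00) + (1820.00)(79.00) = 157010.00 cm³
ΣAȲ = (1890.00)(67.50) + (1820.00)(7.00) = 140315.00 cm³
X̄ = 157010.00 / 3710.00 = 42.32 cm
Ȳ = 140315.00 / 3710.00 = 37.82 cm

X̄ = 42.32 cm, Ȳ = 37.82 cm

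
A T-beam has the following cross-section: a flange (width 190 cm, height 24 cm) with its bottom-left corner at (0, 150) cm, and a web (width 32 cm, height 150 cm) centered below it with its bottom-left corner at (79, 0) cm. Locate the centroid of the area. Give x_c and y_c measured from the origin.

web: A = 32 × 150 = 4800.00, centroid at (95.00, 75.00).
flange: A = 190 × 24 = 4560.00, centroid at (95.00, 162.00).
ΣA = 9360.00 cm², ΣAx_c = 889200.00 cm³, ΣAy_c = 1098720.00 cm³.
x_c = 889200.00/9360.00 = 95.00 cm; y_c = 1098720.00/9360.00 = 117.38 cm.

x_c = 95.00 cm, y_c = 117.38 cm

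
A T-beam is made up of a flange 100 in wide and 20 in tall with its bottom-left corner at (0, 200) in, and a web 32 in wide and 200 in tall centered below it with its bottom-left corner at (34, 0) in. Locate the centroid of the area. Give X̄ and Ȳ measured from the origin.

X̄ = 50.00 in, Ȳ = 126.19 in

Part | A | x̄ᵢ | ȳᵢ | A·x̄ᵢ | A·ȳᵢ
web | 6400.00 | 50.00 | 100.00 | 320000.00 | 640000.00
flange | 2000.00 | 50.00 | 210.00 | 100000.00 | 420000.00
Σ | 8400.00 |  |  | 420000.00 | 1060000.00
X̄ = 420000.00 / 8400.00 = 50.00 in
Ȳ = 1060000.00 / 8400.00 = 126.19 in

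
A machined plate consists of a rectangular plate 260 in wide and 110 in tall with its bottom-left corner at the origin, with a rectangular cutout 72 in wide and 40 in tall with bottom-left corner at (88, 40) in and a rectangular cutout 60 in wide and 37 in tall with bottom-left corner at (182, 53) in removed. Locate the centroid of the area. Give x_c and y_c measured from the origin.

x_c = 122.99 in, y_c = 52.83 in

plate: A = 260 × 110 = 28600.00, centroid at (130.00, 55.00).
hole 1: A = −(72 × 40) = -2880.00, centroid at (124.00, 60.00).
hole 2: A = −(60 × 37) = -2220.00, centroid at (212.00, 71.50).
ΣA = 23500.00 in²
ΣAx_c = (28600.00)(130.00) + (-2880.00)(124.00) + (-2220.00)(212.00) = 2890240.00 in³
ΣAy_c = (28600.00)(55.00) + (-2880.00)(60.00) + (-2220.00)(71.50) = 1241470.00 in³
x_c = 2890240.00 / 23500.00 = 122.99 in
y_c = 1241470.00 / 23500.00 = 52.83 in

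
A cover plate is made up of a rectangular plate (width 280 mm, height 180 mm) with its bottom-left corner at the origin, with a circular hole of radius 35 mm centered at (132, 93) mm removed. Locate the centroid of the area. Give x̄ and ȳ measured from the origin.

x̄ = 140.66 mm, ȳ = 89.75 mm

plate: A = 280 × 180 = 50400.00, centroid at (140.00, 90.00).
hole: A = −π·35² = -3848.45, centroid at (132.00, 93.00).
ΣA = 46551.55 mm²
ΣAx̄ = (50400.00)(140.00) + (-3848.45)(132.00) = 6548004.47 mm³
ΣAȳ = (50400.00)(90.00) + (-3848.45)(93.00) = 4178094.06 mm³
x̄ = 6548004.47 / 46551.55 = 140.66 mm
ȳ = 4178094.06 / 46551.55 = 89.75 mm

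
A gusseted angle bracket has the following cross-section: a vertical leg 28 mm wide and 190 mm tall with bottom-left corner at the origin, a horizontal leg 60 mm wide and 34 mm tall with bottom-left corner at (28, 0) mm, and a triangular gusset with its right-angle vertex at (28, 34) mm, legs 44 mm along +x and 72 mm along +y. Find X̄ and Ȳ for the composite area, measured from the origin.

X̄ = 29.11 mm, Ȳ = 70.66 mm

Part | A | x̄ᵢ | ȳᵢ | A·x̄ᵢ | A·ȳᵢ
vertical leg | 5320.00 | 14.00 | 95.00 | 74480.00 | 505400.00
horizontal leg | 2040.00 | 58.00 | 17.00 | 118320.00 | 34680.00
gusset | 1584.00 | 42.67 | 58.00 | 67584.00 | 91872.00
Σ | 8944.00 |  |  | 260384.00 | 631952.00
X̄ = 260384.00 / 8944.00 = 29.11 mm
Ȳ = 631952.00 / 8944.00 = 70.66 mm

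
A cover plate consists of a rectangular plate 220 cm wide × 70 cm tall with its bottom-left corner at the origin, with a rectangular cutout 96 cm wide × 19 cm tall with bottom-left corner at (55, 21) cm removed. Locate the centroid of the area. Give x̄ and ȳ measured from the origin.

plate: A = 220 × 70 = 15400.00, centroid at (110.00, 35.00).
hole: A = −(96 × 19) = -1824.00, centroid at (103.00, 30.50).
ΣA = 13576.00 cm²
ΣAx̄ = (15400.00)(110.00) + (-1824.00)(103.00) = 1506128.00 cm³
ΣAȳ = (15400.00)(35.00) + (-1824.00)(30.50) = 483368.00 cm³
x̄ = 1506128.00 / 13576.00 = 110.94 cm
ȳ = 483368.00 / 13576.00 = 35.60 cm

x̄ = 110.94 cm, ȳ = 35.60 cm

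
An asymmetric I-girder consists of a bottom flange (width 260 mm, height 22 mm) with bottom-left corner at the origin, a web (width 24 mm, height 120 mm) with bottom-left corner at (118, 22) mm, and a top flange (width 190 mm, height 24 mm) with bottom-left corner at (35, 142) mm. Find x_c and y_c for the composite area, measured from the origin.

bottom flange: A = 260 × 22 = 5720.00, centroid at (130.00, 11.00).
web: A = 24 × 120 = 2880.00, centroid at (130.00, 82.00).
top flange: A = 190 × 24 = 4560.00, centroid at (130.00, 154.00).
ΣA = 13160.00 mm², ΣAx_c = 1710800.00 mm³, ΣAy_c = 1001320.00 mm³.
x_c = 1710800.00/13160.00 = 130.00 mm; y_c = 1001320.00/13160.00 = 76.09 mm.

x_c = 130.00 mm, y_c = 76.09 mm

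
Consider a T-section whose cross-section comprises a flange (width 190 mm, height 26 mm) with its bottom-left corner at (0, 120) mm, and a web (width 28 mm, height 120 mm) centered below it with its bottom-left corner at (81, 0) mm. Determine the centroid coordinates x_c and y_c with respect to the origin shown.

x_c = 95.00 mm, y_c = 103.45 mm

Part | A | x̄ᵢ | ȳᵢ | A·x̄ᵢ | A·ȳᵢ
web | 3360.00 | 95.00 | 60.00 | 319200.00 | 201600.00
flange | 4940.00 | 95.00 | 133.00 | 469300.00 | 657020.00
Σ | 8300.00 |  |  | 788500.00 | 858620.00
x_c = 788500.00 / 8300.00 = 95.00 mm
y_c = 858620.00 / 8300.00 = 103.45 mm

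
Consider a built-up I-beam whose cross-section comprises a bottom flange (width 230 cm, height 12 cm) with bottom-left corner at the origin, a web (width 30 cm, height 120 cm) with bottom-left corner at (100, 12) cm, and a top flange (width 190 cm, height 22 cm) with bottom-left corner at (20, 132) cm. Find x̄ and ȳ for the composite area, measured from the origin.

x̄ = 115.00 cm, ȳ = 82.87 cm

Part | A | x̄ᵢ | ȳᵢ | A·x̄ᵢ | A·ȳᵢ
bottom flange | 2760.00 | 115.00 | 6.00 | 317400.00 | 16560.00
web | 3600.00 | 115.00 | 72.00 | 414000.00 | 259200.00
top flange | 4180.00 | 115.00 | 143.00 | 480700.00 | 597740.00
Σ | 10540.00 |  |  | 1212100.00 | 873500.00
x̄ = 1212100.00 / 10540.00 = 115.00 cm
ȳ = 873500.00 / 10540.00 = 82.87 cm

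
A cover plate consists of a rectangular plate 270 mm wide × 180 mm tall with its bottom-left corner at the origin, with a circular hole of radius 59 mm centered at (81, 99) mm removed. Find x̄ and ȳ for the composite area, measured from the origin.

x̄ = 150.68 mm, ȳ = 87.39 mm

plate: A = 270 × 180 = 48600.00, centroid at (135.00, 90.00).
hole: A = −π·59² = -10935.88, centroid at (81.00, 99.00).
ΣA = 37664.12 mm²
ΣAx̄ = (48600.00)(135.00) + (-10935.88)(81.00) = 5675193.39 mm³
ΣAȳ = (48600.00)(90.00) + (-10935.88)(99.00) = 3291347.48 mm³
x̄ = 5675193.39 / 37664.12 = 150.68 mm
ȳ = 3291347.48 / 37664.12 = 87.39 mm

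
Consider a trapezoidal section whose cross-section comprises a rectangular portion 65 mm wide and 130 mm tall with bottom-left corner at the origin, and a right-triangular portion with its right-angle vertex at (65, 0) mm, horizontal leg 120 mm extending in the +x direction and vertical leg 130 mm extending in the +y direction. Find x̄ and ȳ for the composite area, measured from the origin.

Part | A | x̄ᵢ | ȳᵢ | A·x̄ᵢ | A·ȳᵢ
rectangular portion | 8450.00 | 32.50 | 65.00 | 274625.00 | 549250.00
triangular portion | 7800.00 | 105.00 | 43.33 | 819000.00 | 338000.00
Σ | 16250.00 |  |  | 1093625.00 | 887250.00
x̄ = 1093625.00 / 16250.00 = 67.30 mm
ȳ = 887250.00 / 16250.00 = 54.60 mm

x̄ = 67.30 mm, ȳ = 54.60 mm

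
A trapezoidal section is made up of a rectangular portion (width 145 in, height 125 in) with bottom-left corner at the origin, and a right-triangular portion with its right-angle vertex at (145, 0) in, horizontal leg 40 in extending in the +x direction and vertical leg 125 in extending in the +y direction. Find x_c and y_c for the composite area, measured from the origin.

Part | A | x̄ᵢ | ȳᵢ | A·x̄ᵢ | A·ȳᵢ
rectangular portion | 18125.00 | 72.50 | 62.50 | 1314062.50 | 1132812.50
triangular portion | 2500.00 | 158.33 | 41.67 | 395833.33 | 104166.67
Σ | 20625.00 |  |  | 1709895.83 | 1236979.17
x_c = 1709895.83 / 20625.00 = 82.90 in
y_c = 1236979.17 / 20625.00 = 59.97 in

x_c = 82.90 in, y_c = 59.97 in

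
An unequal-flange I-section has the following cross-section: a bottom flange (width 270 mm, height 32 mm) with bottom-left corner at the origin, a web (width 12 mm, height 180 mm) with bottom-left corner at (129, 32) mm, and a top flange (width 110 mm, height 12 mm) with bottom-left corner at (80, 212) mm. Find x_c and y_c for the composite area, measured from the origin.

bottom flange: A = 270 × 32 = 8640.00, centroid at (135.00, 16.00).
web: A = 12 × 180 = 2160.00, centroid at (135.00, 122.00).
top flange: A = 110 × 12 = 1320.00, centroid at (135.00, 218.00).
ΣA = 12120.00 mm², ΣAx_c = 1636200.00 mm³, ΣAy_c = 689520.00 mm³.
x_c = 1636200.00/12120.00 = 135.00 mm; y_c = 689520.00/12120.00 = 56.89 mm.

x_c = 135.00 mm, y_c = 56.89 mm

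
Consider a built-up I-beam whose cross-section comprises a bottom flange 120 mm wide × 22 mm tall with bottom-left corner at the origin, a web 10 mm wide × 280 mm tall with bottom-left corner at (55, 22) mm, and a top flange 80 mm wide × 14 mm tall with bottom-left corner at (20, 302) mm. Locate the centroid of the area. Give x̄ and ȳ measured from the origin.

x̄ = 60.00 mm, ȳ = 126.33 mm

bottom flange: A = 120 × 22 = 2640.00, centroid at (60.00, 11.00).
web: A = 10 × 280 = 2800.00, centroid at (60.00, 162.00).
top flange: A = 80 × 14 = 1120.00, centroid at (60.00, 309.00).
ΣA = 6560.00 mm²
ΣAx̄ = (2640.00)(60.00) + (2800.00)(60.00) + (1120.00)(60.00) = 393600.00 mm³
ΣAȳ = (2640.00)(11.00) + (2800.00)(162.00) + (1120.00)(309.00) = 828720.00 mm³
x̄ = 393600.00 / 6560.00 = 60.00 mm
ȳ = 828720.00 / 6560.00 = 126.33 mm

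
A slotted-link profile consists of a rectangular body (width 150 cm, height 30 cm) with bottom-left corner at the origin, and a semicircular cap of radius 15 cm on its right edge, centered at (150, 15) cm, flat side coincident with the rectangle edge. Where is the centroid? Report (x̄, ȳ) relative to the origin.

x̄ = 80.93 cm, ȳ = 15.00 cm

Part | A | x̄ᵢ | ȳᵢ | A·x̄ᵢ | A·ȳᵢ
rectangular body | 4500.00 | 75.00 | 15.00 | 337500.00 | 67500.00
semicircular end | 353.43 | 156.37 | 15.00 | 55264.38 | 5301.44
Σ | 4853.43 |  |  | 392764.38 | 72801.44
x̄ = 392764.38 / 4853.43 = 80.93 cm
ȳ = 72801.44 / 4853.43 = 15.00 cm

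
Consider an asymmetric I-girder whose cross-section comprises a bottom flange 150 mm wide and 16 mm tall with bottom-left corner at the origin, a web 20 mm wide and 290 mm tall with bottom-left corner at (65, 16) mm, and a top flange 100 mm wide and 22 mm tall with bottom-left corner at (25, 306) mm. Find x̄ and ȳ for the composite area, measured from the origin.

x̄ = 75.00 mm, ȳ = 158.69 mm

bottom flange: A = 150 × 16 = 2400.00, centroid at (75.00, 8.00).
web: A = 20 × 290 = 5800.00, centroid at (75.00, 161.00).
top flange: A = 100 × 22 = 2200.00, centroid at (75.00, 317.00).
ΣA = 10400.00 mm²
ΣAx̄ = (2400.00)(75.00) + (5800.00)(75.00) + (2200.00)(75.00) = 780000.00 mm³
ΣAȳ = (2400.00)(8.00) + (5800.00)(161.00) + (2200.00)(317.00) = 1650400.00 mm³
x̄ = 780000.00 / 10400.00 = 75.00 mm
ȳ = 1650400.00 / 10400.00 = 158.69 mm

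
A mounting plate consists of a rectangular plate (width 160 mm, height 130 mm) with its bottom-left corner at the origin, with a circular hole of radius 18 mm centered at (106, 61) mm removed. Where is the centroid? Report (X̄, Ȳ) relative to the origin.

X̄ = 78.66 mm, Ȳ = 65.21 mm

plate: A = 160 × 130 = 20800.00, centroid at (80.00, 65.00).
hole: A = −π·18² = -1017.88, centroid at (106.00, 61.00).
ΣA = 19782.12 mm², ΣAX̄ = 1556105.14 mm³, ΣAȲ = 1289909.56 mm³.
X̄ = 1556105.14/19782.12 = 78.66 mm; Ȳ = 1289909.56/19782.12 = 65.21 mm.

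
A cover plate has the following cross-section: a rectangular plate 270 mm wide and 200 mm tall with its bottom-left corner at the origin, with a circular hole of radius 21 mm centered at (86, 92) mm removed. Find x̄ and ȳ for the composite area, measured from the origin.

plate: A = 270 × 200 = 54000.00, centroid at (135.00, 100.00).
hole: A = −π·21² = -1385.44, centroid at (86.00, 92.00).
ΣA = 52614.56 mm²
ΣAx̄ = (54000.00)(135.00) + (-1385.44)(86.00) = 7170851.96 mm³
ΣAȳ = (54000.00)(100.00) + (-1385.44)(92.00) = 5272539.30 mm³
x̄ = 7170851.96 / 52614.56 = 136.29 mm
ȳ = 5272539.30 / 52614.56 = 100.21 mm

x̄ = 136.29 mm, ȳ = 100.21 mm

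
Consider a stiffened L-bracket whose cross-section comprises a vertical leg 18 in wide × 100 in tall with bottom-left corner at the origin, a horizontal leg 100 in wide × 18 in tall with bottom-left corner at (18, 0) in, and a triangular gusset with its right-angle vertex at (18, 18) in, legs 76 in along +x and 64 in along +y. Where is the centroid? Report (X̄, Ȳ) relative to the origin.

X̄ = 40.45 in, Ȳ = 33.46 in

vertical leg: A = 18 × 100 = 1800.00, centroid at (9.00, 50.00).
horizontal leg: A = 100 × 18 = 1800.00, centroid at (68.00, 9.00).
gusset: A = ½·76·64 = 2432.00, centroid at (43.33, 39.33).
ΣA = 6032.00 in²
ΣAX̄ = (1800.00)(9.00) + (1800.00)(68.00) + (2432.00)(43.33) = 243986.67 in³
ΣAȲ = (1800.00)(50.00) + (1800.00)(9.00) + (2432.00)(39.33) = 201858.67 in³
X̄ = 243986.67 / 6032.00 = 40.45 in
Ȳ = 201858.67 / 6032.00 = 33.46 in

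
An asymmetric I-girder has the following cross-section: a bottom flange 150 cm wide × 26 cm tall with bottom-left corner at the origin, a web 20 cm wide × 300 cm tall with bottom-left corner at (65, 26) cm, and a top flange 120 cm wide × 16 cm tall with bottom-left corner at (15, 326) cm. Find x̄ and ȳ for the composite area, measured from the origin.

x̄ = 75.00 cm, ȳ = 147.88 cm

Part | A | x̄ᵢ | ȳᵢ | A·x̄ᵢ | A·ȳᵢ
bottom flange | 3900.00 | 75.00 | 13.00 | 292500.00 | 50700.00
web | 6000.00 | 75.00 | 176.00 | 450000.00 | 1056000.00
top flange | 1920.00 | 75.00 | 334.00 | 144000.00 | 641280.00
Σ | 11820.00 |  |  | 886500.00 | 1747980.00
x̄ = 886500.00 / 11820.00 = 75.00 cm
ȳ = 1747980.00 / 11820.00 = 147.88 cm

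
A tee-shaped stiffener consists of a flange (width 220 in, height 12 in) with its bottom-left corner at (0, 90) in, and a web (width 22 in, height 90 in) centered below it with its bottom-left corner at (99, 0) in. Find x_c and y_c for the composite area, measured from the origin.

x_c = 110.00 in, y_c = 74.14 in

web: A = 22 × 90 = 1980.00, centroid at (110.00, 45.00).
flange: A = 220 × 12 = 2640.00, centroid at (110.00, 96.00).
ΣA = 4620.00 in², ΣAx_c = 508200.00 in³, ΣAy_c = 342540.00 in³.
x_c = 508200.00/4620.00 = 110.00 in; y_c = 342540.00/4620.00 = 74.14 in.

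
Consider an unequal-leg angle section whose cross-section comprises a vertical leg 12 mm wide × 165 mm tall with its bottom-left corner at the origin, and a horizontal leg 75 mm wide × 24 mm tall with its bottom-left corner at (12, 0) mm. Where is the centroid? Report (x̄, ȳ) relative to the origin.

Part | A | x̄ᵢ | ȳᵢ | A·x̄ᵢ | A·ȳᵢ
vertical leg | 1980.00 | 6.00 | 82.50 | 11880.00 | 163350.00
horizontal leg | 1800.00 | 49.50 | 12.00 | 89100.00 | 21600.00
Σ | 3780.00 |  |  | 100980.00 | 184950.00
x̄ = 100980.00 / 3780.00 = 26.71 mm
ȳ = 184950.00 / 3780.00 = 48.93 mm

x̄ = 26.71 mm, ȳ = 48.93 mm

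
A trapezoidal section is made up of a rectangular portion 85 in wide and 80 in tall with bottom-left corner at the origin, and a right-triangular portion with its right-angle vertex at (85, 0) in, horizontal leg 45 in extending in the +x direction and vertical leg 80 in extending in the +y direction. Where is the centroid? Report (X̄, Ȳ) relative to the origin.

Part | A | x̄ᵢ | ȳᵢ | A·x̄ᵢ | A·ȳᵢ
rectangular portion | 6800.00 | 42.50 | 40.00 | 289000.00 | 272000.00
triangular portion | 1800.00 | 100.00 | 26.67 | 180000.00 | 48000.00
Σ | 8600.00 |  |  | 469000.00 | 320000.00
X̄ = 469000.00 / 8600.00 = 54.53 in
Ȳ = 320000.00 / 8600.00 = 37.21 in

X̄ = 54.53 in, Ȳ = 37.21 in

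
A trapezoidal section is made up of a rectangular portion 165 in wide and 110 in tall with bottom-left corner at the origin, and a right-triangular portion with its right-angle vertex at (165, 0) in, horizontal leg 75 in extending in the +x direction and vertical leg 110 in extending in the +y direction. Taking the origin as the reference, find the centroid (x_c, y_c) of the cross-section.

Part | A | x̄ᵢ | ȳᵢ | A·x̄ᵢ | A·ȳᵢ
rectangular portion | 18150.00 | 82.50 | 55.00 | 1497375.00 | 998250.00
triangular portion | 4125.00 | 190.00 | 36.67 | 783750.00 | 151250.00
Σ | 22275.00 |  |  | 2281125.00 | 1149500.00
x_c = 2281125.00 / 22275.00 = 102.41 in
y_c = 1149500.00 / 22275.00 = 51.60 in

x_c = 102.41 in, y_c = 51.60 in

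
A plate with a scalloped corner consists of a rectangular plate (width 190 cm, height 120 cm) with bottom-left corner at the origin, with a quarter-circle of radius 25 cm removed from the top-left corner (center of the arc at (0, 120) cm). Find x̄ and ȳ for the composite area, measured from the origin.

plate: A = 190 × 120 = 22800.00, centroid at (95.00, 60.00).
removed quarter-circle: A = −¼π·25² = -490.87, centroid at (10.61, 109.39).
ΣA = 22309.13 cm²
ΣAx̄ = (22800.00)(95.00) + (-490.87)(10.61) = 2160791.67 cm³
ΣAȳ = (22800.00)(60.00) + (-490.87)(109.39) = 1314303.47 cm³
x̄ = 2160791.67 / 22309.13 = 96.86 cm
ȳ = 1314303.47 / 22309.13 = 58.91 cm

x̄ = 96.86 cm, ȳ = 58.91 cm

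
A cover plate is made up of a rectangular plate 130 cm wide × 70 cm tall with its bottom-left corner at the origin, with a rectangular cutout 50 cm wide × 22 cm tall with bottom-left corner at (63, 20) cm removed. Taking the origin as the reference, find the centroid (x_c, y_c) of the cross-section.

plate: A = 130 × 70 = 9100.00, centroid at (65.00, 35.00).
hole: A = −(50 × 22) = -1100.00, centroid at (88.00, 31.00).
ΣA = 8000.00 cm², ΣAx_c = 494700.00 cm³, ΣAy_c = 284400.00 cm³.
x_c = 494700.00/8000.00 = 61.84 cm; y_c = 284400.00/8000.00 = 35.55 cm.

x_c = 61.84 cm, y_c = 35.55 cm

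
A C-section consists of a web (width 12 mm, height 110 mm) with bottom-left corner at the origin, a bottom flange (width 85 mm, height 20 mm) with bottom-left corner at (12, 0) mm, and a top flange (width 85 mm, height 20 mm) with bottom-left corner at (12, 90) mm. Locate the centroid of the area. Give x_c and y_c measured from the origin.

web: A = 12 × 110 = 1320.00, centroid at (6.00, 55.00).
bottom flange: A = 85 × 20 = 1700.00, centroid at (54.50, 10.00).
top flange: A = 85 × 20 = 1700.00, centroid at (54.50, 100.00).
ΣA = 4720.00 mm²
ΣAx_c = (1320.00)(6.00) + (1700.00)(54.50) + (1700.00)(54.50) = 193220.00 mm³
ΣAy_c = (1320.00)(55.00) + (1700.00)(10.00) + (1700.00)(100.00) = 259600.00 mm³
x_c = 193220.00 / 4720.00 = 40.94 mm
y_c = 259600.00 / 4720.00 = 55.00 mm

x_c = 40.94 mm, y_c = 55.00 mm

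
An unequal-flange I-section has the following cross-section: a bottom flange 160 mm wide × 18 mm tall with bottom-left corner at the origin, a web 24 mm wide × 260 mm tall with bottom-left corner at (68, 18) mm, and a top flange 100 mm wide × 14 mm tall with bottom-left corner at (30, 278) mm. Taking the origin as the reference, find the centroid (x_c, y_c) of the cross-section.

x_c = 80.00 mm, y_c = 128.18 mm

Part | A | x̄ᵢ | ȳᵢ | A·x̄ᵢ | A·ȳᵢ
bottom flange | 2880.00 | 80.00 | 9.00 | 230400.00 | 25920.00
web | 6240.00 | 80.00 | 148.00 | 499200.00 | 923520.00
top flange | 1400.00 | 80.00 | 285.00 | 112000.00 | 399000.00
Σ | 10520.00 |  |  | 841600.00 | 1348440.00
x_c = 841600.00 / 10520.00 = 80.00 mm
y_c = 1348440.00 / 10520.00 = 128.18 mm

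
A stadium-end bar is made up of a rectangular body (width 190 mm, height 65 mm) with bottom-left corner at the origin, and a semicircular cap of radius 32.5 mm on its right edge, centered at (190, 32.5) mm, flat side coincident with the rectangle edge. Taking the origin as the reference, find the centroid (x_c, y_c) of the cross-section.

rectangular body: A = 190 × 65 = 12350.00, centroid at (95.00, 32.50).
semicircular end: A = ½π·32.5² = 1659.15, centroid at (203.79, 32.50).
ΣA = 14009.15 mm², ΣAx_c = 1511374.60 mm³, ΣAy_c = 455297.49 mm³.
x_c = 1511374.60/14009.15 = 107.88 mm; y_c = 455297.49/14009.15 = 32.50 mm.

x_c = 107.88 mm, y_c = 32.50 mm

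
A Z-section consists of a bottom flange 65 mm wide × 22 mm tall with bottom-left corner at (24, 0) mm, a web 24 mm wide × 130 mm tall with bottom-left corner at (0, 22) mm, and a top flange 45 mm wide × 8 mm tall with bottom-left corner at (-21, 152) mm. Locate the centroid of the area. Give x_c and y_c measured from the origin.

x_c = 24.19 mm, y_c = 69.92 mm

Part | A | x̄ᵢ | ȳᵢ | A·x̄ᵢ | A·ȳᵢ
bottom flange | 1430.00 | 56.50 | 11.00 | 80795.00 | 15730.00
web | 3120.00 | 12.00 | 87.00 | 37440.00 | 271440.00
top flange | 360.00 | 1.50 | 156.00 | 540.00 | 56160.00
Σ | 4910.00 |  |  | 118775.00 | 343330.00
x_c = 118775.00 / 4910.00 = 24.19 mm
y_c = 343330.00 / 4910.00 = 69.92 mm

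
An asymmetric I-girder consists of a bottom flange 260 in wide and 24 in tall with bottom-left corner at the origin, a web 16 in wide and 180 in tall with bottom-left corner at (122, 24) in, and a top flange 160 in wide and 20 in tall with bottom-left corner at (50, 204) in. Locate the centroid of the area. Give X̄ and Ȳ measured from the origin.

X̄ = 130.00 in, Ȳ = 88.31 in

bottom flange: A = 260 × 24 = 6240.00, centroid at (130.00, 12.00).
web: A = 16 × 180 = 2880.00, centroid at (130.00, 114.00).
top flange: A = 160 × 20 = 3200.00, centroid at (130.00, 214.00).
ΣA = 12320.00 in², ΣAX̄ = 1601600.00 in³, ΣAȲ = 1088000.00 in³.
X̄ = 1601600.00/12320.00 = 130.00 in; Ȳ = 1088000.00/12320.00 = 88.31 in.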